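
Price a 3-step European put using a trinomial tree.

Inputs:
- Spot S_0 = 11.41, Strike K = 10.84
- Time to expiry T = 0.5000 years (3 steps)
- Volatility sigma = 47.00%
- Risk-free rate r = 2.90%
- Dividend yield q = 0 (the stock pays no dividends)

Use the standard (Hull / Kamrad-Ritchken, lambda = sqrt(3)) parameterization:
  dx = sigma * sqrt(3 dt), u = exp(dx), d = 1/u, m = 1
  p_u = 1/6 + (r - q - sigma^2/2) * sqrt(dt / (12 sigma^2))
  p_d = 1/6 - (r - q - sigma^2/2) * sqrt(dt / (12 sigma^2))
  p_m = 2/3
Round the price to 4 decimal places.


Answer: Price = V(0,0) = 1.0790

Derivation:
dt = T/N = 0.166667; dx = sigma*sqrt(3*dt) = 0.332340
u = exp(dx) = 1.394227; d = 1/u = 0.717243
p_u = 0.146243, p_m = 0.666667, p_d = 0.187090
Discount per step: exp(-r*dt) = 0.995178
Stock lattice S(k, j) with j the centered position index:
  k=0: S(0,+0) = 11.4100
  k=1: S(1,-1) = 8.1837; S(1,+0) = 11.4100; S(1,+1) = 15.9081
  k=2: S(2,-2) = 5.8697; S(2,-1) = 8.1837; S(2,+0) = 11.4100; S(2,+1) = 15.9081; S(2,+2) = 22.1795
  k=3: S(3,-3) = 4.2100; S(3,-2) = 5.8697; S(3,-1) = 8.1837; S(3,+0) = 11.4100; S(3,+1) = 15.9081; S(3,+2) = 22.1795; S(3,+3) = 30.9233
Terminal payoffs V(N, j) = max(K - S_T, 0):
  V(3,-3) = 6.629971; V(3,-2) = 4.970263; V(3,-1) = 2.656254; V(3,+0) = 0.000000; V(3,+1) = 0.000000; V(3,+2) = 0.000000; V(3,+3) = 0.000000
Backward induction: V(k, j) = exp(-r*dt) * [p_u * V(k+1, j+1) + p_m * V(k+1, j) + p_d * V(k+1, j-1)]
  V(2,-2) = exp(-r*dt) * [p_u*2.656254 + p_m*4.970263 + p_d*6.629971] = 4.918539
  V(2,-1) = exp(-r*dt) * [p_u*0.000000 + p_m*2.656254 + p_d*4.970263] = 2.687701
  V(2,+0) = exp(-r*dt) * [p_u*0.000000 + p_m*0.000000 + p_d*2.656254] = 0.494562
  V(2,+1) = exp(-r*dt) * [p_u*0.000000 + p_m*0.000000 + p_d*0.000000] = 0.000000
  V(2,+2) = exp(-r*dt) * [p_u*0.000000 + p_m*0.000000 + p_d*0.000000] = 0.000000
  V(1,-1) = exp(-r*dt) * [p_u*0.494562 + p_m*2.687701 + p_d*4.918539] = 2.770911
  V(1,+0) = exp(-r*dt) * [p_u*0.000000 + p_m*0.494562 + p_d*2.687701] = 0.828536
  V(1,+1) = exp(-r*dt) * [p_u*0.000000 + p_m*0.000000 + p_d*0.494562] = 0.092082
  V(0,+0) = exp(-r*dt) * [p_u*0.092082 + p_m*0.828536 + p_d*2.770911] = 1.079006


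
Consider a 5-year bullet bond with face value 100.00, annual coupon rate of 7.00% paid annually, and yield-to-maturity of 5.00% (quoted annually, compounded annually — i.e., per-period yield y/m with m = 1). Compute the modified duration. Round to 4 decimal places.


Coupon per period c = face * coupon_rate / m = 7.000000
Periods per year m = 1; per-period yield y/m = 0.050000
Number of cashflows N = 5
Cashflows (t years, CF_t, discount factor 1/(1+y/m)^(m*t), PV):
  t = 1.0000: CF_t = 7.000000, DF = 0.952381, PV = 6.666667
  t = 2.0000: CF_t = 7.000000, DF = 0.907029, PV = 6.349206
  t = 3.0000: CF_t = 7.000000, DF = 0.863838, PV = 6.046863
  t = 4.0000: CF_t = 7.000000, DF = 0.822702, PV = 5.758917
  t = 5.0000: CF_t = 107.000000, DF = 0.783526, PV = 83.837300
Price P = sum_t PV_t = 108.658953
First compute Macaulay numerator sum_t t * PV_t:
  t * PV_t at t = 1.0000: 6.666667
  t * PV_t at t = 2.0000: 12.698413
  t * PV_t at t = 3.0000: 18.140590
  t * PV_t at t = 4.0000: 23.035669
  t * PV_t at t = 5.0000: 419.186499
Macaulay duration D = 479.727837 / 108.658953 = 4.414987
Modified duration = D / (1 + y/m) = 4.414987 / (1 + 0.050000) = 4.204749

Answer: Modified duration = 4.2047


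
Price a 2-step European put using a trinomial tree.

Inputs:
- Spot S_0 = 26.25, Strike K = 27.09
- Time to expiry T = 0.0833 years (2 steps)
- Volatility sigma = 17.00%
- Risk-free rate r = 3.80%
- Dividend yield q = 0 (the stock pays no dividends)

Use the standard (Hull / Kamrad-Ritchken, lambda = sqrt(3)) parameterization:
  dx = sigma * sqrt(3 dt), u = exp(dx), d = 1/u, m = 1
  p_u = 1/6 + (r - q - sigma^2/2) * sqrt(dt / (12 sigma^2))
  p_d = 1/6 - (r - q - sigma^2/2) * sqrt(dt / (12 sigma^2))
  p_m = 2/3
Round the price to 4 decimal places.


Answer: Price = V(0,0) = 1.0135

Derivation:
dt = T/N = 0.041650; dx = sigma*sqrt(3*dt) = 0.060092
u = exp(dx) = 1.061934; d = 1/u = 0.941678
p_u = 0.174828, p_m = 0.666667, p_d = 0.158505
Discount per step: exp(-r*dt) = 0.998419
Stock lattice S(k, j) with j the centered position index:
  k=0: S(0,+0) = 26.2500
  k=1: S(1,-1) = 24.7190; S(1,+0) = 26.2500; S(1,+1) = 27.8758
  k=2: S(2,-2) = 23.2774; S(2,-1) = 24.7190; S(2,+0) = 26.2500; S(2,+1) = 27.8758; S(2,+2) = 29.6022
Terminal payoffs V(N, j) = max(K - S_T, 0):
  V(2,-2) = 3.812624; V(2,-1) = 2.370957; V(2,+0) = 0.840000; V(2,+1) = 0.000000; V(2,+2) = 0.000000
Backward induction: V(k, j) = exp(-r*dt) * [p_u * V(k+1, j+1) + p_m * V(k+1, j) + p_d * V(k+1, j-1)]
  V(1,-1) = exp(-r*dt) * [p_u*0.840000 + p_m*2.370957 + p_d*3.812624] = 2.328127
  V(1,+0) = exp(-r*dt) * [p_u*0.000000 + p_m*0.840000 + p_d*2.370957] = 0.934329
  V(1,+1) = exp(-r*dt) * [p_u*0.000000 + p_m*0.000000 + p_d*0.840000] = 0.132934
  V(0,+0) = exp(-r*dt) * [p_u*0.132934 + p_m*0.934329 + p_d*2.328127] = 1.013542


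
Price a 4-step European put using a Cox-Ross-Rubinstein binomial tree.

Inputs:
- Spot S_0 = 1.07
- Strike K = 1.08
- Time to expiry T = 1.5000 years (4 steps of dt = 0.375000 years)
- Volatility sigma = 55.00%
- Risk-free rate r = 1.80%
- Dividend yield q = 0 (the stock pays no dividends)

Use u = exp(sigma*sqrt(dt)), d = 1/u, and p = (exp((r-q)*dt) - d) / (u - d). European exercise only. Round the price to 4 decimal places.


Answer: Price = V(0,0) = 0.2554

Derivation:
dt = T/N = 0.375000
u = exp(sigma*sqrt(dt)) = 1.400466; d = 1/u = 0.714048
p = (exp((r-q)*dt) - d) / (u - d) = 0.426453
Discount per step: exp(-r*dt) = 0.993273
Stock lattice S(k, i) with i counting down-moves:
  k=0: S(0,0) = 1.0700
  k=1: S(1,0) = 1.4985; S(1,1) = 0.7640
  k=2: S(2,0) = 2.0986; S(2,1) = 1.0700; S(2,2) = 0.5456
  k=3: S(3,0) = 2.9390; S(3,1) = 1.4985; S(3,2) = 0.7640; S(3,3) = 0.3896
  k=4: S(4,0) = 4.1160; S(4,1) = 2.0986; S(4,2) = 1.0700; S(4,3) = 0.5456; S(4,4) = 0.2782
Terminal payoffs V(N, i) = max(K - S_T, 0):
  V(4,0) = 0.000000; V(4,1) = 0.000000; V(4,2) = 0.010000; V(4,3) = 0.534445; V(4,4) = 0.801841
Backward induction: V(k, i) = exp(-r*dt) * [p * V(k+1, i) + (1-p) * V(k+1, i+1)].
  V(3,0) = exp(-r*dt) * [p*0.000000 + (1-p)*0.000000] = 0.000000
  V(3,1) = exp(-r*dt) * [p*0.000000 + (1-p)*0.010000] = 0.005697
  V(3,2) = exp(-r*dt) * [p*0.010000 + (1-p)*0.534445] = 0.308703
  V(3,3) = exp(-r*dt) * [p*0.534445 + (1-p)*0.801841] = 0.683182
  V(2,0) = exp(-r*dt) * [p*0.000000 + (1-p)*0.005697] = 0.003245
  V(2,1) = exp(-r*dt) * [p*0.005697 + (1-p)*0.308703] = 0.178278
  V(2,2) = exp(-r*dt) * [p*0.308703 + (1-p)*0.683182] = 0.519963
  V(1,0) = exp(-r*dt) * [p*0.003245 + (1-p)*0.178278] = 0.102938
  V(1,1) = exp(-r*dt) * [p*0.178278 + (1-p)*0.519963] = 0.371732
  V(0,0) = exp(-r*dt) * [p*0.102938 + (1-p)*0.371732] = 0.255375


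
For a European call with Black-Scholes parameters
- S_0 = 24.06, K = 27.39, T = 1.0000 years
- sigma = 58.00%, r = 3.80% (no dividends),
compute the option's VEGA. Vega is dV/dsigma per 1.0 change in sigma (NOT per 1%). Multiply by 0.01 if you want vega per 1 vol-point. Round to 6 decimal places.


d1 = 0.1320219436; d2 = -0.4479780564
phi(d1) = 0.3954806454; exp(-qT) = 1.0000000000; exp(-rT) = 0.9627129409
Vega = S * exp(-qT) * phi(d1) * sqrt(T) = 24.0600 * 1.0000000000 * 0.3954806454 * 1.0000000000 = 9.515264

Answer: Vega = 9.515264


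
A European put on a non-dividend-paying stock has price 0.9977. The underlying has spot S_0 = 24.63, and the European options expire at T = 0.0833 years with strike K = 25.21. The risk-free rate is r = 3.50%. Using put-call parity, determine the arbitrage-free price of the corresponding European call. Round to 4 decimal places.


Put-call parity: C - P = S_0 * exp(-qT) - K * exp(-rT).
S_0 * exp(-qT) = 24.6300 * 1.00000000 = 24.63000000
K * exp(-rT) = 25.2100 * 0.99708875 = 25.13660729
C = P + S*exp(-qT) - K*exp(-rT)
C = 0.9977 + 24.63000000 - 25.13660729 = 0.4911

Answer: Call price = 0.4911


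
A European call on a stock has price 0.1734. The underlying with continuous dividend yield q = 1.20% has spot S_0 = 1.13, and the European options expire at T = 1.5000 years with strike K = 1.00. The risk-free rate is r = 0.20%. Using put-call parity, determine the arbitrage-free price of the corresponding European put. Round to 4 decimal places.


Answer: Put price = 0.0606

Derivation:
Put-call parity: C - P = S_0 * exp(-qT) - K * exp(-rT).
S_0 * exp(-qT) = 1.1300 * 0.98216103 = 1.10984197
K * exp(-rT) = 1.0000 * 0.99700450 = 0.99700450
P = C - S*exp(-qT) + K*exp(-rT)
P = 0.1734 - 1.10984197 + 0.99700450 = 0.0606


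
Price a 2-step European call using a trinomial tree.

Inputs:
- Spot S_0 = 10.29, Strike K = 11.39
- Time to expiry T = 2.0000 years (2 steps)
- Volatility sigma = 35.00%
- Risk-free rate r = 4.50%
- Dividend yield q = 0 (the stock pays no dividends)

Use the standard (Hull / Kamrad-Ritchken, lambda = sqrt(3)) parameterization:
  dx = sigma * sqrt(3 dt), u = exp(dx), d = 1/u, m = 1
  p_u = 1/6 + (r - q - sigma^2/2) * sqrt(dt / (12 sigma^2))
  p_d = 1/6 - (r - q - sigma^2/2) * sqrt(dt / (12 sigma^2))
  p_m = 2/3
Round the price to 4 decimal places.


dt = T/N = 1.000000; dx = sigma*sqrt(3*dt) = 0.606218
u = exp(dx) = 1.833484; d = 1/u = 0.545410
p_u = 0.153264, p_m = 0.666667, p_d = 0.180069
Discount per step: exp(-r*dt) = 0.955997
Stock lattice S(k, j) with j the centered position index:
  k=0: S(0,+0) = 10.2900
  k=1: S(1,-1) = 5.6123; S(1,+0) = 10.2900; S(1,+1) = 18.8665
  k=2: S(2,-2) = 3.0610; S(2,-1) = 5.6123; S(2,+0) = 10.2900; S(2,+1) = 18.8665; S(2,+2) = 34.5915
Terminal payoffs V(N, j) = max(S_T - K, 0):
  V(2,-2) = 0.000000; V(2,-1) = 0.000000; V(2,+0) = 0.000000; V(2,+1) = 7.476547; V(2,+2) = 23.201504
Backward induction: V(k, j) = exp(-r*dt) * [p_u * V(k+1, j+1) + p_m * V(k+1, j) + p_d * V(k+1, j-1)]
  V(1,-1) = exp(-r*dt) * [p_u*0.000000 + p_m*0.000000 + p_d*0.000000] = 0.000000
  V(1,+0) = exp(-r*dt) * [p_u*7.476547 + p_m*0.000000 + p_d*0.000000] = 1.095463
  V(1,+1) = exp(-r*dt) * [p_u*23.201504 + p_m*7.476547 + p_d*0.000000] = 8.164522
  V(0,+0) = exp(-r*dt) * [p_u*8.164522 + p_m*1.095463 + p_d*0.000000] = 1.894438

Answer: Price = V(0,0) = 1.8944


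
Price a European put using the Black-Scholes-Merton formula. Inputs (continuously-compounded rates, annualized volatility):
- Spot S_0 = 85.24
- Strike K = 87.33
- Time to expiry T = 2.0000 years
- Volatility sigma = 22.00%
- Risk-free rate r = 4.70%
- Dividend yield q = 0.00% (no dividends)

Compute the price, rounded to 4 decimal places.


d1 = (ln(S/K) + (r - q + 0.5*sigma^2) * T) / (sigma * sqrt(T)) = 0.37983450
d2 = d1 - sigma * sqrt(T) = 0.06870751
exp(-rT) = 0.91028276; exp(-qT) = 1.00000000
P = K * exp(-rT) * N(-d2) - S_0 * exp(-qT) * N(-d1)
N(-d1) = 0.35203414; N(-d2) = 0.47261122
P = 87.3300 * 0.91028276 * 0.47261122 - 85.2400 * 1.00000000 * 0.35203414 = 7.5628

Answer: Price = 7.5628


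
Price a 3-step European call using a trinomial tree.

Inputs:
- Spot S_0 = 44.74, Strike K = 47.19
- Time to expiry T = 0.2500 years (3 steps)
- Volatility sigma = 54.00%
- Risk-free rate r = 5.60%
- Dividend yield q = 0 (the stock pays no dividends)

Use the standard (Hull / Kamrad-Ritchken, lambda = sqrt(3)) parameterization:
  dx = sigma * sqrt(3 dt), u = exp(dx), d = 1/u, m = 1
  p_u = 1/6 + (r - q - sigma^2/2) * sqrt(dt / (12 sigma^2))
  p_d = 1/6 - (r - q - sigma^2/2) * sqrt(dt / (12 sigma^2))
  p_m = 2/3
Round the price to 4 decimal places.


Answer: Price = V(0,0) = 3.9866

Derivation:
dt = T/N = 0.083333; dx = sigma*sqrt(3*dt) = 0.270000
u = exp(dx) = 1.309964; d = 1/u = 0.763379
p_u = 0.152809, p_m = 0.666667, p_d = 0.180525
Discount per step: exp(-r*dt) = 0.995344
Stock lattice S(k, j) with j the centered position index:
  k=0: S(0,+0) = 44.7400
  k=1: S(1,-1) = 34.1536; S(1,+0) = 44.7400; S(1,+1) = 58.6078
  k=2: S(2,-2) = 26.0722; S(2,-1) = 34.1536; S(2,+0) = 44.7400; S(2,+1) = 58.6078; S(2,+2) = 76.7741
  k=3: S(3,-3) = 19.9029; S(3,-2) = 26.0722; S(3,-1) = 34.1536; S(3,+0) = 44.7400; S(3,+1) = 58.6078; S(3,+2) = 76.7741; S(3,+3) = 100.5714
Terminal payoffs V(N, j) = max(S_T - K, 0):
  V(3,-3) = 0.000000; V(3,-2) = 0.000000; V(3,-1) = 0.000000; V(3,+0) = 0.000000; V(3,+1) = 11.417810; V(3,+2) = 29.584147; V(3,+3) = 53.381403
Backward induction: V(k, j) = exp(-r*dt) * [p_u * V(k+1, j+1) + p_m * V(k+1, j) + p_d * V(k+1, j-1)]
  V(2,-2) = exp(-r*dt) * [p_u*0.000000 + p_m*0.000000 + p_d*0.000000] = 0.000000
  V(2,-1) = exp(-r*dt) * [p_u*0.000000 + p_m*0.000000 + p_d*0.000000] = 0.000000
  V(2,+0) = exp(-r*dt) * [p_u*11.417810 + p_m*0.000000 + p_d*0.000000] = 1.736617
  V(2,+1) = exp(-r*dt) * [p_u*29.584147 + p_m*11.417810 + p_d*0.000000] = 12.076100
  V(2,+2) = exp(-r*dt) * [p_u*53.381403 + p_m*29.584147 + p_d*11.417810] = 29.801701
  V(1,-1) = exp(-r*dt) * [p_u*1.736617 + p_m*0.000000 + p_d*0.000000] = 0.264135
  V(1,+0) = exp(-r*dt) * [p_u*12.076100 + p_m*1.736617 + p_d*0.000000] = 2.989095
  V(1,+1) = exp(-r*dt) * [p_u*29.801701 + p_m*12.076100 + p_d*1.736617] = 12.858048
  V(0,+0) = exp(-r*dt) * [p_u*12.858048 + p_m*2.989095 + p_d*0.264135] = 3.986586


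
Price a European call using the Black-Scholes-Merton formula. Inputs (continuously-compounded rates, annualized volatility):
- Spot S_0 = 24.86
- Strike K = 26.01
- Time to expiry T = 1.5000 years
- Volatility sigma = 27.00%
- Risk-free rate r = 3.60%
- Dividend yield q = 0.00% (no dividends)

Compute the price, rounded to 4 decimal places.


Answer: Price = 3.3602

Derivation:
d1 = (ln(S/K) + (r - q + 0.5*sigma^2) * T) / (sigma * sqrt(T)) = 0.19188881
d2 = d1 - sigma * sqrt(T) = -0.13879230
exp(-rT) = 0.94743211; exp(-qT) = 1.00000000
C = S_0 * exp(-qT) * N(d1) - K * exp(-rT) * N(d2)
N(d1) = 0.57608535; N(d2) = 0.44480714
C = 24.8600 * 1.00000000 * 0.57608535 - 26.0100 * 0.94743211 * 0.44480714 = 3.3602


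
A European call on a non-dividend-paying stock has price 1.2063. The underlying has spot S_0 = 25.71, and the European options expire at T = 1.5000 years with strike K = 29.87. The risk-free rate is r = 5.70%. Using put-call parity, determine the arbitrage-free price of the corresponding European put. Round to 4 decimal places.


Answer: Put price = 2.9185

Derivation:
Put-call parity: C - P = S_0 * exp(-qT) - K * exp(-rT).
S_0 * exp(-qT) = 25.7100 * 1.00000000 = 25.71000000
K * exp(-rT) = 29.8700 * 0.91805314 = 27.42224738
P = C - S*exp(-qT) + K*exp(-rT)
P = 1.2063 - 25.71000000 + 27.42224738 = 2.9185


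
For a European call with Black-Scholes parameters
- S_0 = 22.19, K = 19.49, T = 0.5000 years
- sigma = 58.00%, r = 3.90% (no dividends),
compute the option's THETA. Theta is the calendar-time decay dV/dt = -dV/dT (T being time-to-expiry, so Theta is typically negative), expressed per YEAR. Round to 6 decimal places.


d1 = 0.5689532907; d2 = 0.1588313576
phi(d1) = 0.3393265175; exp(-qT) = 1.0000000000; exp(-rT) = 0.9806888952
Theta = -S*exp(-qT)*phi(d1)*sigma/(2*sqrt(T)) - r*K*exp(-rT)*N(d2) + q*S*exp(-qT)*N(d1)
N(d1) = 0.7153060805; N(d2) = 0.5630991287; sqrt(T) = 0.7071067812
Term 1 = -22.1900 * 1.0000000000 * 0.3393265175 * 0.5800 / (2 * 0.7071067812) = -3.0880768376
Term 2 = -0.0390 * 19.4900 * 0.9806888952 * 0.5630991287 = -0.4197517922
Term 3 = 0 (no dividend yield, q = 0)
Theta = -3.0880768376 + (-0.4197517922) + (0.0000000000) = -3.507829

Answer: Theta = -3.507829


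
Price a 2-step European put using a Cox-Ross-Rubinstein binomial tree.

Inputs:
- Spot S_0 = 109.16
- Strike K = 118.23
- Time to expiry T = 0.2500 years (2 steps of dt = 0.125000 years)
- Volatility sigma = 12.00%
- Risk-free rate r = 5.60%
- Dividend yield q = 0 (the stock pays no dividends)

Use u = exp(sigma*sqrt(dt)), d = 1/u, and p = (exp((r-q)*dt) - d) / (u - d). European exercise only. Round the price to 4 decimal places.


Answer: Price = V(0,0) = 7.6190

Derivation:
dt = T/N = 0.125000
u = exp(sigma*sqrt(dt)) = 1.043339; d = 1/u = 0.958461
p = (exp((r-q)*dt) - d) / (u - d) = 0.572155
Discount per step: exp(-r*dt) = 0.993024
Stock lattice S(k, i) with i counting down-moves:
  k=0: S(0,0) = 109.1600
  k=1: S(1,0) = 113.8909; S(1,1) = 104.6256
  k=2: S(2,0) = 118.8269; S(2,1) = 109.1600; S(2,2) = 100.2796
Terminal payoffs V(N, i) = max(K - S_T, 0):
  V(2,0) = 0.000000; V(2,1) = 9.070000; V(2,2) = 17.950440
Backward induction: V(k, i) = exp(-r*dt) * [p * V(k+1, i) + (1-p) * V(k+1, i+1)].
  V(1,0) = exp(-r*dt) * [p*0.000000 + (1-p)*9.070000] = 3.853482
  V(1,1) = exp(-r*dt) * [p*9.070000 + (1-p)*17.950440] = 12.779677
  V(0,0) = exp(-r*dt) * [p*3.853482 + (1-p)*12.779677] = 7.618987


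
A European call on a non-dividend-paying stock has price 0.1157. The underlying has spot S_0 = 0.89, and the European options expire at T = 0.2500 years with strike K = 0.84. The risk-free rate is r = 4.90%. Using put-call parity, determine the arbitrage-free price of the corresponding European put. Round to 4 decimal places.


Answer: Put price = 0.0555

Derivation:
Put-call parity: C - P = S_0 * exp(-qT) - K * exp(-rT).
S_0 * exp(-qT) = 0.8900 * 1.00000000 = 0.89000000
K * exp(-rT) = 0.8400 * 0.98782473 = 0.82977277
P = C - S*exp(-qT) + K*exp(-rT)
P = 0.1157 - 0.89000000 + 0.82977277 = 0.0555


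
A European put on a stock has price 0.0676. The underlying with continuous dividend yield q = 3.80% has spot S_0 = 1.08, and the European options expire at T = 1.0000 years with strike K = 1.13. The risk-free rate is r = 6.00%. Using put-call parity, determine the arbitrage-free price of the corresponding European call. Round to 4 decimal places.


Put-call parity: C - P = S_0 * exp(-qT) - K * exp(-rT).
S_0 * exp(-qT) = 1.0800 * 0.96271294 = 1.03972998
K * exp(-rT) = 1.1300 * 0.94176453 = 1.06419392
C = P + S*exp(-qT) - K*exp(-rT)
C = 0.0676 + 1.03972998 - 1.06419392 = 0.0431

Answer: Call price = 0.0431


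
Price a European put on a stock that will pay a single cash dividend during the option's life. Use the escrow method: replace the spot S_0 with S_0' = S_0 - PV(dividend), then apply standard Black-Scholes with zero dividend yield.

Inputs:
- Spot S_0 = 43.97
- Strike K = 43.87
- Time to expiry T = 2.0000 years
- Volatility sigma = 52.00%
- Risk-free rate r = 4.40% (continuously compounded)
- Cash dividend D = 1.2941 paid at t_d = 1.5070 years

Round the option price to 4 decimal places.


PV(D) = D * exp(-r * t_d) = 1.2941 * 0.93584258 = 1.21107388
S_0' = S_0 - PV(D) = 43.9700 - 1.21107388 = 42.75892612
d1 = (ln(S_0'/K) + (r + sigma^2/2)*T) / (sigma*sqrt(T)) = 0.45247662
d2 = d1 - sigma*sqrt(T) = -0.28291443
exp(-rT) = 0.91576088
N(-d1) = 0.32546283; N(-d2) = 0.61137879
P = K * exp(-rT) * N(-d2) - S_0' * N(-d1) = 43.8700 * 0.91576088 * 0.61137879 - 42.75892612 * 0.32546283 = 10.6454

Answer: Price = 10.6454


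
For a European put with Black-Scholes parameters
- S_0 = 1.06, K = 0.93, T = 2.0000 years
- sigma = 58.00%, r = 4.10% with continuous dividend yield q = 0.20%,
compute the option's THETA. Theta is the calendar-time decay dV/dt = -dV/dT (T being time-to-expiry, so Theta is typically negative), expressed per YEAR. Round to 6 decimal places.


d1 = 0.6647286538; d2 = -0.1555152124
phi(d1) = 0.3198604011; exp(-qT) = 0.9960079893; exp(-rT) = 0.9212719587
Theta = -S*exp(-qT)*phi(d1)*sigma/(2*sqrt(T)) + r*K*exp(-rT)*N(-d2) - q*S*exp(-qT)*N(-d1)
N(-d1) = 0.2531120316; N(-d2) = 0.5617924189; sqrt(T) = 1.4142135624
Term 1 = -1.0600 * 0.9960079893 * 0.3198604011 * 0.5800 / (2 * 1.4142135624) = -0.0692487861
Term 2 = 0.0410 * 0.9300 * 0.9212719587 * 0.5617924189 = 0.0197347001
Term 3 = -0.0020 * 1.0600 * 0.9960079893 * 0.2531120316 = -0.0005344554
Theta = -0.0692487861 + (0.0197347001) + (-0.0005344554) = -0.050049

Answer: Theta = -0.050049


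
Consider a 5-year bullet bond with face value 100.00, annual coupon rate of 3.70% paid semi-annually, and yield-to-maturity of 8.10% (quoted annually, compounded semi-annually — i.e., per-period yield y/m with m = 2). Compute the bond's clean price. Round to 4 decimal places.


Answer: Price = 82.2004

Derivation:
Coupon per period c = face * coupon_rate / m = 1.850000
Periods per year m = 2; per-period yield y/m = 0.040500
Number of cashflows N = 10
Cashflows (t years, CF_t, discount factor 1/(1+y/m)^(m*t), PV):
  t = 0.5000: CF_t = 1.850000, DF = 0.961076, PV = 1.777991
  t = 1.0000: CF_t = 1.850000, DF = 0.923668, PV = 1.708786
  t = 1.5000: CF_t = 1.850000, DF = 0.887715, PV = 1.642273
  t = 2.0000: CF_t = 1.850000, DF = 0.853162, PV = 1.578350
  t = 2.5000: CF_t = 1.850000, DF = 0.819954, PV = 1.516915
  t = 3.0000: CF_t = 1.850000, DF = 0.788039, PV = 1.457871
  t = 3.5000: CF_t = 1.850000, DF = 0.757365, PV = 1.401126
  t = 4.0000: CF_t = 1.850000, DF = 0.727886, PV = 1.346589
  t = 4.5000: CF_t = 1.850000, DF = 0.699554, PV = 1.294175
  t = 5.0000: CF_t = 101.850000, DF = 0.672325, PV = 68.476285
Price P = sum_t PV_t = 82.200361


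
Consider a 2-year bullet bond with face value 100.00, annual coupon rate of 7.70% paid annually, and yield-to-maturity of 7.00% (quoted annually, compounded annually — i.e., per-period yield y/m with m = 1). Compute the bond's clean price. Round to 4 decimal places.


Answer: Price = 101.2656

Derivation:
Coupon per period c = face * coupon_rate / m = 7.700000
Periods per year m = 1; per-period yield y/m = 0.070000
Number of cashflows N = 2
Cashflows (t years, CF_t, discount factor 1/(1+y/m)^(m*t), PV):
  t = 1.0000: CF_t = 7.700000, DF = 0.934579, PV = 7.196262
  t = 2.0000: CF_t = 107.700000, DF = 0.873439, PV = 94.069351
Price P = sum_t PV_t = 101.265613


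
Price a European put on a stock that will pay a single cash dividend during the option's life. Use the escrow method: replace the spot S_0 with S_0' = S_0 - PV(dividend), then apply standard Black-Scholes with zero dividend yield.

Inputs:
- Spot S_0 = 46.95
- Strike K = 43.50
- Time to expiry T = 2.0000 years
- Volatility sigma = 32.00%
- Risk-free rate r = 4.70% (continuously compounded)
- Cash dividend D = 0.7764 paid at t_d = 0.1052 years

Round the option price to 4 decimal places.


Answer: Price = 4.8175

Derivation:
PV(D) = D * exp(-r * t_d) = 0.7764 * 0.99506780 = 0.77257064
S_0' = S_0 - PV(D) = 46.9500 - 0.77257064 = 46.17742936
d1 = (ln(S_0'/K) + (r + sigma^2/2)*T) / (sigma*sqrt(T)) = 0.56597313
d2 = d1 - sigma*sqrt(T) = 0.11342479
exp(-rT) = 0.91028276
N(-d1) = 0.28570602; N(-d2) = 0.45484690
P = K * exp(-rT) * N(-d2) - S_0' * N(-d1) = 43.5000 * 0.91028276 * 0.45484690 - 46.17742936 * 0.28570602 = 4.8175


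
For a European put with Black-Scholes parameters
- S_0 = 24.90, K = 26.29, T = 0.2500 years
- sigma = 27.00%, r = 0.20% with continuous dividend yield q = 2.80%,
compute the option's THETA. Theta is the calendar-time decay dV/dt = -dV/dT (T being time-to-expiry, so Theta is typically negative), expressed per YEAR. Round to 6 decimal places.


Answer: Theta = -2.887763

Derivation:
d1 = -0.3830247057; d2 = -0.5180247057
phi(d1) = 0.3707258287; exp(-qT) = 0.9930244429; exp(-rT) = 0.9995001250
Theta = -S*exp(-qT)*phi(d1)*sigma/(2*sqrt(T)) + r*K*exp(-rT)*N(-d2) - q*S*exp(-qT)*N(-d1)
N(-d1) = 0.6491492771; N(-d2) = 0.6977794840; sqrt(T) = 0.5000000000
Term 1 = -24.9000 * 0.9930244429 * 0.3707258287 * 0.2700 / (2 * 0.5000000000) = -2.4750039394
Term 2 = 0.0020 * 26.2900 * 0.9995001250 * 0.6977794840 = 0.0366709052
Term 3 = -0.0280 * 24.9000 * 0.9930244429 * 0.6491492771 = -0.4494298304
Theta = -2.4750039394 + (0.0366709052) + (-0.4494298304) = -2.887763


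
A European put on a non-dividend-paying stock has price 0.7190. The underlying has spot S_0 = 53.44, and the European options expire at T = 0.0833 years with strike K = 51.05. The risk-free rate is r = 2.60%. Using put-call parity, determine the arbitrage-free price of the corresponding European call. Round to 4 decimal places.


Put-call parity: C - P = S_0 * exp(-qT) - K * exp(-rT).
S_0 * exp(-qT) = 53.4400 * 1.00000000 = 53.44000000
K * exp(-rT) = 51.0500 * 0.99783654 = 50.93955555
C = P + S*exp(-qT) - K*exp(-rT)
C = 0.7190 + 53.44000000 - 50.93955555 = 3.2194

Answer: Call price = 3.2194


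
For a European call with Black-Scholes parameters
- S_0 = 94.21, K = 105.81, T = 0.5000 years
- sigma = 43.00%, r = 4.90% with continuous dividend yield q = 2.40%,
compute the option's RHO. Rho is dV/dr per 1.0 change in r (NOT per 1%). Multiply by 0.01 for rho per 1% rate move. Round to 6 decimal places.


Answer: Rho = 16.058920

Derivation:
d1 = -0.1887603459; d2 = -0.4928162618
phi(d1) = 0.3918979647; exp(-qT) = 0.9880717129; exp(-rT) = 0.9757976889
N(d2) = 0.3110712097
Rho = K*T*exp(-rT)*N(d2) = 105.8100 * 0.5000 * 0.9757976889 * 0.3110712097 = 16.058920


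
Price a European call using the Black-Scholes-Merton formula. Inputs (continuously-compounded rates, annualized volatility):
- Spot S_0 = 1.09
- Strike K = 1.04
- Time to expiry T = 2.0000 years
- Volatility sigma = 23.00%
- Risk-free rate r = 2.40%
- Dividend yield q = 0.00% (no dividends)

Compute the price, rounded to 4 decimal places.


Answer: Price = 0.1894

Derivation:
d1 = (ln(S/K) + (r - q + 0.5*sigma^2) * T) / (sigma * sqrt(T)) = 0.45456815
d2 = d1 - sigma * sqrt(T) = 0.12929903
exp(-rT) = 0.95313379; exp(-qT) = 1.00000000
C = S_0 * exp(-qT) * N(d1) - K * exp(-rT) * N(d2)
N(d1) = 0.67529003; N(d2) = 0.55143948
C = 1.0900 * 1.00000000 * 0.67529003 - 1.0400 * 0.95313379 * 0.55143948 = 0.1894


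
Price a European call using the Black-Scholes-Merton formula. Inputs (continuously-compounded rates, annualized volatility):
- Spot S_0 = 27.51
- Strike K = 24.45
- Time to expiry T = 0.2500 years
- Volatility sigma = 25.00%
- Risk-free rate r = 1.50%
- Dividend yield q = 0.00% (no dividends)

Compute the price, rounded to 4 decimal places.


Answer: Price = 3.4347

Derivation:
d1 = (ln(S/K) + (r - q + 0.5*sigma^2) * T) / (sigma * sqrt(T)) = 1.03585487
d2 = d1 - sigma * sqrt(T) = 0.91085487
exp(-rT) = 0.99625702; exp(-qT) = 1.00000000
C = S_0 * exp(-qT) * N(d1) - K * exp(-rT) * N(d2)
N(d1) = 0.84986507; N(d2) = 0.81881408
C = 27.5100 * 1.00000000 * 0.84986507 - 24.4500 * 0.99625702 * 0.81881408 = 3.4347


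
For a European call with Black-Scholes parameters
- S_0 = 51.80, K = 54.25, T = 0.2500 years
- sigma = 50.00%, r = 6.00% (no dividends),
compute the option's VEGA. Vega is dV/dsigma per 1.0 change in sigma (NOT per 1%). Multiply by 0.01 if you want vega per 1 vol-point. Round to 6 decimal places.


d1 = 0.0001486274; d2 = -0.2498513726
phi(d1) = 0.3989422760; exp(-qT) = 1.0000000000; exp(-rT) = 0.9851119396
Vega = S * exp(-qT) * phi(d1) * sqrt(T) = 51.8000 * 1.0000000000 * 0.3989422760 * 0.5000000000 = 10.332605

Answer: Vega = 10.332605


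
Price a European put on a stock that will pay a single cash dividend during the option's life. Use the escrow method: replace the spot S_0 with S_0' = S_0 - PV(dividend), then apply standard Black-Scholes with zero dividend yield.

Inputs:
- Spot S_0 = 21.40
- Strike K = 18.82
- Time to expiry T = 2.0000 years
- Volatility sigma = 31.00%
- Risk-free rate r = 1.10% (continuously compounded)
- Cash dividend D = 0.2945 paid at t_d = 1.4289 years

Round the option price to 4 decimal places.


PV(D) = D * exp(-r * t_d) = 0.2945 * 0.98440498 = 0.28990727
S_0' = S_0 - PV(D) = 21.4000 - 0.28990727 = 21.11009273
d1 = (ln(S_0'/K) + (r + sigma^2/2)*T) / (sigma*sqrt(T)) = 0.53131347
d2 = d1 - sigma*sqrt(T) = 0.09290726
exp(-rT) = 0.97824024
N(-d1) = 0.29760079; N(-d2) = 0.46298862
P = K * exp(-rT) * N(-d2) - S_0' * N(-d1) = 18.8200 * 0.97824024 * 0.46298862 - 21.11009273 * 0.29760079 = 2.2415

Answer: Price = 2.2415


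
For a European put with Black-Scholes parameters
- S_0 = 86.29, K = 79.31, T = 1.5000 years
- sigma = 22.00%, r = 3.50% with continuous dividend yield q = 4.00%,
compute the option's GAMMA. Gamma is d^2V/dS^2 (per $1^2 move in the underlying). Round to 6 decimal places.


d1 = 0.4199371532; d2 = 0.1504932815
phi(d1) = 0.3652723134; exp(-qT) = 0.9417645336; exp(-rT) = 0.9488543211
Gamma = exp(-qT) * phi(d1) / (S * sigma * sqrt(T)) = 0.9417645336 * 0.3652723134 / (86.2900 * 0.2200 * 1.2247448714) = 0.014796

Answer: Gamma = 0.014796


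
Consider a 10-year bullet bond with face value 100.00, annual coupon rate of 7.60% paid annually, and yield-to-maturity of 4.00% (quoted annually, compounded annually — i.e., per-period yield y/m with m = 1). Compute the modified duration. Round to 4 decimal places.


Coupon per period c = face * coupon_rate / m = 7.600000
Periods per year m = 1; per-period yield y/m = 0.040000
Number of cashflows N = 10
Cashflows (t years, CF_t, discount factor 1/(1+y/m)^(m*t), PV):
  t = 1.0000: CF_t = 7.600000, DF = 0.961538, PV = 7.307692
  t = 2.0000: CF_t = 7.600000, DF = 0.924556, PV = 7.026627
  t = 3.0000: CF_t = 7.600000, DF = 0.888996, PV = 6.756372
  t = 4.0000: CF_t = 7.600000, DF = 0.854804, PV = 6.496512
  t = 5.0000: CF_t = 7.600000, DF = 0.821927, PV = 6.246646
  t = 6.0000: CF_t = 7.600000, DF = 0.790315, PV = 6.006390
  t = 7.0000: CF_t = 7.600000, DF = 0.759918, PV = 5.775375
  t = 8.0000: CF_t = 7.600000, DF = 0.730690, PV = 5.553246
  t = 9.0000: CF_t = 7.600000, DF = 0.702587, PV = 5.339659
  t = 10.0000: CF_t = 107.600000, DF = 0.675564, PV = 72.690705
Price P = sum_t PV_t = 129.199225
First compute Macaulay numerator sum_t t * PV_t:
  t * PV_t at t = 1.0000: 7.307692
  t * PV_t at t = 2.0000: 14.053254
  t * PV_t at t = 3.0000: 20.269117
  t * PV_t at t = 4.0000: 25.986047
  t * PV_t at t = 5.0000: 31.233230
  t * PV_t at t = 6.0000: 36.038342
  t * PV_t at t = 7.0000: 40.427628
  t * PV_t at t = 8.0000: 44.425964
  t * PV_t at t = 9.0000: 48.056933
  t * PV_t at t = 10.0000: 726.907046
Macaulay duration D = 994.705254 / 129.199225 = 7.699003
Modified duration = D / (1 + y/m) = 7.699003 / (1 + 0.040000) = 7.402888

Answer: Modified duration = 7.4029


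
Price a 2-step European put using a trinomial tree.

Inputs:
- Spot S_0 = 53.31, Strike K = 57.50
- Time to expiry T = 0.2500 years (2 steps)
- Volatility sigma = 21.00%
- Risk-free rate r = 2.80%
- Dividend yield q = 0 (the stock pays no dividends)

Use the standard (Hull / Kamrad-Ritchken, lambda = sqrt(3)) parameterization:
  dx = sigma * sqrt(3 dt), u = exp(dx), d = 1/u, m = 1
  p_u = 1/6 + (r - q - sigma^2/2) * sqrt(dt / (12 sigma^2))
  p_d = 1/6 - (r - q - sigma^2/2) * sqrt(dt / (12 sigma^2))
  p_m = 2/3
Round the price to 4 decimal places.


Answer: Price = V(0,0) = 4.8175

Derivation:
dt = T/N = 0.125000; dx = sigma*sqrt(3*dt) = 0.128598
u = exp(dx) = 1.137233; d = 1/u = 0.879327
p_u = 0.169558, p_m = 0.666667, p_d = 0.163775
Discount per step: exp(-r*dt) = 0.996506
Stock lattice S(k, j) with j the centered position index:
  k=0: S(0,+0) = 53.3100
  k=1: S(1,-1) = 46.8769; S(1,+0) = 53.3100; S(1,+1) = 60.6259
  k=2: S(2,-2) = 41.2202; S(2,-1) = 46.8769; S(2,+0) = 53.3100; S(2,+1) = 60.6259; S(2,+2) = 68.9458
Terminal payoffs V(N, j) = max(K - S_T, 0):
  V(2,-2) = 16.279838; V(2,-1) = 10.623067; V(2,+0) = 4.190000; V(2,+1) = 0.000000; V(2,+2) = 0.000000
Backward induction: V(k, j) = exp(-r*dt) * [p_u * V(k+1, j+1) + p_m * V(k+1, j) + p_d * V(k+1, j-1)]
  V(1,-1) = exp(-r*dt) * [p_u*4.190000 + p_m*10.623067 + p_d*16.279838] = 10.422182
  V(1,+0) = exp(-r*dt) * [p_u*0.000000 + p_m*4.190000 + p_d*10.623067] = 4.517287
  V(1,+1) = exp(-r*dt) * [p_u*0.000000 + p_m*0.000000 + p_d*4.190000] = 0.683819
  V(0,+0) = exp(-r*dt) * [p_u*0.683819 + p_m*4.517287 + p_d*10.422182] = 4.817473


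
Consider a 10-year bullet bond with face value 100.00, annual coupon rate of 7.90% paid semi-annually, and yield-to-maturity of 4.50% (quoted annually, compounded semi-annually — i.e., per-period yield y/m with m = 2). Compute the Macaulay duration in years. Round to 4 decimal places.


Answer: Macaulay duration = 7.4613 years

Derivation:
Coupon per period c = face * coupon_rate / m = 3.950000
Periods per year m = 2; per-period yield y/m = 0.022500
Number of cashflows N = 20
Cashflows (t years, CF_t, discount factor 1/(1+y/m)^(m*t), PV):
  t = 0.5000: CF_t = 3.950000, DF = 0.977995, PV = 3.863081
  t = 1.0000: CF_t = 3.950000, DF = 0.956474, PV = 3.778074
  t = 1.5000: CF_t = 3.950000, DF = 0.935427, PV = 3.694938
  t = 2.0000: CF_t = 3.950000, DF = 0.914843, PV = 3.613631
  t = 2.5000: CF_t = 3.950000, DF = 0.894712, PV = 3.534114
  t = 3.0000: CF_t = 3.950000, DF = 0.875024, PV = 3.456346
  t = 3.5000: CF_t = 3.950000, DF = 0.855769, PV = 3.380289
  t = 4.0000: CF_t = 3.950000, DF = 0.836938, PV = 3.305906
  t = 4.5000: CF_t = 3.950000, DF = 0.818522, PV = 3.233160
  t = 5.0000: CF_t = 3.950000, DF = 0.800510, PV = 3.162015
  t = 5.5000: CF_t = 3.950000, DF = 0.782895, PV = 3.092435
  t = 6.0000: CF_t = 3.950000, DF = 0.765667, PV = 3.024387
  t = 6.5000: CF_t = 3.950000, DF = 0.748819, PV = 2.957835
  t = 7.0000: CF_t = 3.950000, DF = 0.732341, PV = 2.892748
  t = 7.5000: CF_t = 3.950000, DF = 0.716226, PV = 2.829094
  t = 8.0000: CF_t = 3.950000, DF = 0.700466, PV = 2.766840
  t = 8.5000: CF_t = 3.950000, DF = 0.685052, PV = 2.705956
  t = 9.0000: CF_t = 3.950000, DF = 0.669978, PV = 2.646412
  t = 9.5000: CF_t = 3.950000, DF = 0.655235, PV = 2.588178
  t = 10.0000: CF_t = 103.950000, DF = 0.640816, PV = 66.612872
Price P = sum_t PV_t = 127.138311
Macaulay numerator sum_t t * PV_t:
  t * PV_t at t = 0.5000: 1.931540
  t * PV_t at t = 1.0000: 3.778074
  t * PV_t at t = 1.5000: 5.542407
  t * PV_t at t = 2.0000: 7.227262
  t * PV_t at t = 2.5000: 8.835284
  t * PV_t at t = 3.0000: 10.369038
  t * PV_t at t = 3.5000: 11.831013
  t * PV_t at t = 4.0000: 13.223626
  t * PV_t at t = 4.5000: 14.549222
  t * PV_t at t = 5.0000: 15.810075
  t * PV_t at t = 5.5000: 17.008394
  t * PV_t at t = 6.0000: 18.146319
  t * PV_t at t = 6.5000: 19.225929
  t * PV_t at t = 7.0000: 20.249239
  t * PV_t at t = 7.5000: 21.218203
  t * PV_t at t = 8.0000: 22.134719
  t * PV_t at t = 8.5000: 23.000625
  t * PV_t at t = 9.0000: 23.817705
  t * PV_t at t = 9.5000: 24.587687
  t * PV_t at t = 10.0000: 666.128722
Macaulay duration D = (sum_t t * PV_t) / P = 948.615084 / 127.138311 = 7.461284


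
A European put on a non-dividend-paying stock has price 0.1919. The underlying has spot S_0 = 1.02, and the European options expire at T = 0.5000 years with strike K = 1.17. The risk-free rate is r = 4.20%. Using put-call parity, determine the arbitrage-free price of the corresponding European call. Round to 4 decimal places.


Answer: Call price = 0.0662

Derivation:
Put-call parity: C - P = S_0 * exp(-qT) - K * exp(-rT).
S_0 * exp(-qT) = 1.0200 * 1.00000000 = 1.02000000
K * exp(-rT) = 1.1700 * 0.97921896 = 1.14568619
C = P + S*exp(-qT) - K*exp(-rT)
C = 0.1919 + 1.02000000 - 1.14568619 = 0.0662


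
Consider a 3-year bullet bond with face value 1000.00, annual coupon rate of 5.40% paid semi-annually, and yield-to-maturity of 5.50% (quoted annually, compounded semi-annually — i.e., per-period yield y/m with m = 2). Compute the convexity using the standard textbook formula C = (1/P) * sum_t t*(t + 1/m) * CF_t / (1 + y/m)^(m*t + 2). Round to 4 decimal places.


Answer: Convexity = 9.1063

Derivation:
Coupon per period c = face * coupon_rate / m = 27.000000
Periods per year m = 2; per-period yield y/m = 0.027500
Number of cashflows N = 6
Cashflows (t years, CF_t, discount factor 1/(1+y/m)^(m*t), PV):
  t = 0.5000: CF_t = 27.000000, DF = 0.973236, PV = 26.277372
  t = 1.0000: CF_t = 27.000000, DF = 0.947188, PV = 25.574085
  t = 1.5000: CF_t = 27.000000, DF = 0.921838, PV = 24.889620
  t = 2.0000: CF_t = 27.000000, DF = 0.897166, PV = 24.223475
  t = 2.5000: CF_t = 27.000000, DF = 0.873154, PV = 23.575158
  t = 3.0000: CF_t = 1027.000000, DF = 0.849785, PV = 872.729106
Price P = sum_t PV_t = 997.268817
Convexity numerator sum_t t*(t + 1/m) * CF_t / (1+y/m)^(m*t + 2):
  t = 0.5000: term = 12.444810
  t = 1.0000: term = 36.335212
  t = 1.5000: term = 70.725474
  t = 2.0000: term = 114.720963
  t = 2.5000: term = 167.475859
  t = 3.0000: term = 8679.707665
Convexity = (1/P) * sum = 9081.409984 / 997.268817 = 9.106281


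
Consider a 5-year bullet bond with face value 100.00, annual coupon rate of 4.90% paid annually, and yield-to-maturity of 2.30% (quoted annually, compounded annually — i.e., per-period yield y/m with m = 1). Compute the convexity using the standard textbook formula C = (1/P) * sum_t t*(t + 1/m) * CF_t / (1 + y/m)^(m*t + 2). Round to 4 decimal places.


Coupon per period c = face * coupon_rate / m = 4.900000
Periods per year m = 1; per-period yield y/m = 0.023000
Number of cashflows N = 5
Cashflows (t years, CF_t, discount factor 1/(1+y/m)^(m*t), PV):
  t = 1.0000: CF_t = 4.900000, DF = 0.977517, PV = 4.789834
  t = 2.0000: CF_t = 4.900000, DF = 0.955540, PV = 4.682144
  t = 3.0000: CF_t = 4.900000, DF = 0.934056, PV = 4.576876
  t = 4.0000: CF_t = 4.900000, DF = 0.913056, PV = 4.473975
  t = 5.0000: CF_t = 104.900000, DF = 0.892528, PV = 93.626183
Price P = sum_t PV_t = 112.149013
Convexity numerator sum_t t*(t + 1/m) * CF_t / (1+y/m)^(m*t + 2):
  t = 1.0000: term = 9.153753
  t = 2.0000: term = 26.843850
  t = 3.0000: term = 52.480644
  t = 4.0000: term = 85.501212
  t = 5.0000: term = 2683.906035
Convexity = (1/P) * sum = 2857.885494 / 112.149013 = 25.482930

Answer: Convexity = 25.4829


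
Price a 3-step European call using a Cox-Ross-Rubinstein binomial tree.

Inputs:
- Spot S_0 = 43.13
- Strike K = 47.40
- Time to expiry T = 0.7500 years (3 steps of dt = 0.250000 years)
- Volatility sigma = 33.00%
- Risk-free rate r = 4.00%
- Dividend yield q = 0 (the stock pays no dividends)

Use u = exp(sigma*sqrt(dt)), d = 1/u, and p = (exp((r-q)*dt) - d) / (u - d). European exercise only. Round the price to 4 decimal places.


dt = T/N = 0.250000
u = exp(sigma*sqrt(dt)) = 1.179393; d = 1/u = 0.847894
p = (exp((r-q)*dt) - d) / (u - d) = 0.489161
Discount per step: exp(-r*dt) = 0.990050
Stock lattice S(k, i) with i counting down-moves:
  k=0: S(0,0) = 43.1300
  k=1: S(1,0) = 50.8672; S(1,1) = 36.5697
  k=2: S(2,0) = 59.9925; S(2,1) = 43.1300; S(2,2) = 31.0072
  k=3: S(3,0) = 70.7547; S(3,1) = 50.8672; S(3,2) = 36.5697; S(3,3) = 26.2908
Terminal payoffs V(N, i) = max(S_T - K, 0):
  V(3,0) = 23.354689; V(3,1) = 3.467225; V(3,2) = 0.000000; V(3,3) = 0.000000
Backward induction: V(k, i) = exp(-r*dt) * [p * V(k+1, i) + (1-p) * V(k+1, i+1)].
  V(2,0) = exp(-r*dt) * [p*23.354689 + (1-p)*3.467225] = 13.064093
  V(2,1) = exp(-r*dt) * [p*3.467225 + (1-p)*0.000000] = 1.679154
  V(2,2) = exp(-r*dt) * [p*0.000000 + (1-p)*0.000000] = 0.000000
  V(1,0) = exp(-r*dt) * [p*13.064093 + (1-p)*1.679154] = 7.176097
  V(1,1) = exp(-r*dt) * [p*1.679154 + (1-p)*0.000000] = 0.813203
  V(0,0) = exp(-r*dt) * [p*7.176097 + (1-p)*0.813203] = 3.886619

Answer: Price = V(0,0) = 3.8866


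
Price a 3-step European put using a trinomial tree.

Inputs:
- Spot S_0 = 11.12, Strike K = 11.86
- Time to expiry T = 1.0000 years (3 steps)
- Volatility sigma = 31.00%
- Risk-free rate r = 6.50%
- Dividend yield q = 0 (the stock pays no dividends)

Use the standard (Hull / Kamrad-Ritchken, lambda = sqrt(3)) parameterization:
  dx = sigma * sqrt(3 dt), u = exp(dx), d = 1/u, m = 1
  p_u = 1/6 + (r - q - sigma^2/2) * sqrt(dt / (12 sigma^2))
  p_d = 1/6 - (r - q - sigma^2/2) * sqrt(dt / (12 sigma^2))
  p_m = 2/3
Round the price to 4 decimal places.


dt = T/N = 0.333333; dx = sigma*sqrt(3*dt) = 0.310000
u = exp(dx) = 1.363425; d = 1/u = 0.733447
p_u = 0.175780, p_m = 0.666667, p_d = 0.157554
Discount per step: exp(-r*dt) = 0.978566
Stock lattice S(k, j) with j the centered position index:
  k=0: S(0,+0) = 11.1200
  k=1: S(1,-1) = 8.1559; S(1,+0) = 11.1200; S(1,+1) = 15.1613
  k=2: S(2,-2) = 5.9819; S(2,-1) = 8.1559; S(2,+0) = 11.1200; S(2,+1) = 15.1613; S(2,+2) = 20.6713
  k=3: S(3,-3) = 4.3874; S(3,-2) = 5.9819; S(3,-1) = 8.1559; S(3,+0) = 11.1200; S(3,+1) = 15.1613; S(3,+2) = 20.6713; S(3,+3) = 28.1837
Terminal payoffs V(N, j) = max(K - S_T, 0):
  V(3,-3) = 7.472563; V(3,-2) = 5.878058; V(3,-1) = 3.704070; V(3,+0) = 0.740000; V(3,+1) = 0.000000; V(3,+2) = 0.000000; V(3,+3) = 0.000000
Backward induction: V(k, j) = exp(-r*dt) * [p_u * V(k+1, j+1) + p_m * V(k+1, j) + p_d * V(k+1, j-1)]
  V(2,-2) = exp(-r*dt) * [p_u*3.704070 + p_m*5.878058 + p_d*7.472563] = 5.623953
  V(2,-1) = exp(-r*dt) * [p_u*0.740000 + p_m*3.704070 + p_d*5.878058] = 3.450001
  V(2,+0) = exp(-r*dt) * [p_u*0.000000 + p_m*0.740000 + p_d*3.704070] = 1.053841
  V(2,+1) = exp(-r*dt) * [p_u*0.000000 + p_m*0.000000 + p_d*0.740000] = 0.114091
  V(2,+2) = exp(-r*dt) * [p_u*0.000000 + p_m*0.000000 + p_d*0.000000] = 0.000000
  V(1,-1) = exp(-r*dt) * [p_u*1.053841 + p_m*3.450001 + p_d*5.623953] = 3.299060
  V(1,+0) = exp(-r*dt) * [p_u*0.114091 + p_m*1.053841 + p_d*3.450001] = 1.239037
  V(1,+1) = exp(-r*dt) * [p_u*0.000000 + p_m*0.114091 + p_d*1.053841] = 0.236908
  V(0,+0) = exp(-r*dt) * [p_u*0.236908 + p_m*1.239037 + p_d*3.299060] = 1.357710

Answer: Price = V(0,0) = 1.3577
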